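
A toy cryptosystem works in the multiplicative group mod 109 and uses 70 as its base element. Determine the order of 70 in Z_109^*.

108

ord(70) | φ(109) = 109 − 1 = 108 = 2^2 · 3^3.
Divisors of 108: 1, 2, 3, 4, 6, 9, 12, 18, 27, 36, 54, 108.
Compute 70^d (mod 109) for the divisors d until we hit 1:
70^1 ≡ 70 (mod 109)
70^2 ≡ 104 (mod 109)
70^3 ≡ 86 (mod 109)
70^4 ≡ 25 (mod 109)
70^6 ≡ 93 (mod 109)
70^9 ≡ 41 (mod 109)
70^12 ≡ 38 (mod 109)
70^18 ≡ 46 (mod 109)
70^27 ≡ 33 (mod 109)
70^36 ≡ 45 (mod 109)
70^54 ≡ 108 (mod 109)
70^108 ≡ 1 (mod 109) ✓
Hence ord(70) = 108.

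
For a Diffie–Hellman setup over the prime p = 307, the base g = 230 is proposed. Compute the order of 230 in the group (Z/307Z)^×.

By Lagrange's theorem, ord_307(230) divides φ(307) = 307 − 1 = 306 = 2 · 3^2 · 17.
Divisors of 306: 1, 2, 3, 6, 9, 17, 18, 34, 51, 102, 153, 306.
Compute 230^d (mod 307) for the divisors d until we hit 1:
230^1 ≡ 230
230^2 ≡ 96
230^3 ≡ 283
230^6 ≡ 269
230^9 ≡ 298
230^17 ≡ 290
230^18 ≡ 81
230^34 ≡ 289
230^51 ≡ 306
230^102 ≡ 1
Hence ord(230) = 102.

102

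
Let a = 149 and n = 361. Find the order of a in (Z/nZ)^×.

The order of 149 must divide φ(361) = φ(19^2) = 19·(19−1) = 342 = 2 · 3^2 · 19.
Divisors of 342: 1, 2, 3, 6, 9, 18, 19, 38, 57, 114, 171, 342.
Evaluate successive powers at the divisors of 342:
149^1 ≡ 149 (mod 361)
149^2 ≡ 180 (mod 361)
149^3 ≡ 106 (mod 361)
149^6 ≡ 45 (mod 361)
149^9 ≡ 77 (mod 361)
149^18 ≡ 153 (mod 361)
149^19 ≡ 54 (mod 361)
149^38 ≡ 28 (mod 361)
149^57 ≡ 68 (mod 361)
149^114 ≡ 292 (mod 361)
149^171 ≡ 1 (mod 361) ✓
Therefore the multiplicative order of 149 modulo 361 is 171.

171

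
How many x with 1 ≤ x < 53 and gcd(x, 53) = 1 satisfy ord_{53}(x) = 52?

24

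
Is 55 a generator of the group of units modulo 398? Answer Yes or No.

No

φ(398) = φ(2)·φ(199) = 1·198 = 198 = 2 · 3^2 · 11.
55 is a primitive root mod 398 iff 55^(φ(398)/q) ≢ 1 for every prime q | φ(398), i.e. q ∈ {2, 3, 11}.
55^99 ≡ 397 (mod 398)  [q = 2: ≢ 1 ✓]
55^66 ≡ 1 (mod 398)  [q = 3: ≡ 1 ✗]
55^18 ≡ 63 (mod 398)  [q = 11: ≢ 1 ✓]
The check at q = 3 fails, so 55 generates a proper subgroup.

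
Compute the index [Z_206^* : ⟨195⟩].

2

ord(195) | φ(206) = φ(2)·φ(103) = 1·102 = 102 = 2 · 3 · 17.
Divisors of 102: 1, 2, 3, 6, 17, 34, 51, 102.
Test each divisor d:
195^1 ≡ 195
195^2 ≡ 121
195^3 ≡ 111
195^6 ≡ 167
195^17 ≡ 149
195^34 ≡ 159
195^51 ≡ 1
The order of 195 is 51, so the subgroup it generates has 51 elements.
Index = |(Z/206Z)^×| / |⟨195⟩| = 102 / 51 = 2.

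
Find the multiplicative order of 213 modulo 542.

By Lagrange's theorem, ord_542(213) divides φ(542) = φ(2)·φ(271) = 1·270 = 270 = 2 · 3^3 · 5.
Divisors of 270: 1, 2, 3, 5, 6, 9, 10, 15, 18, 27, 30, 45, 54, 90, 135, 270.
Test each divisor d:
213^1 ≡ 213 (mod 542)
213^2 ≡ 383 (mod 542)
213^3 ≡ 279 (mod 542)
213^5 ≡ 83 (mod 542)
213^6 ≡ 335 (mod 542)
213^9 ≡ 241 (mod 542)
213^10 ≡ 385 (mod 542)
213^15 ≡ 519 (mod 542)
213^18 ≡ 87 (mod 542)
213^27 ≡ 371 (mod 542)
213^30 ≡ 529 (mod 542)
213^45 ≡ 299 (mod 542)
213^54 ≡ 515 (mod 542)
213^90 ≡ 513 (mod 542)
213^135 ≡ 1 (mod 542) ✓
So ord_542(213) = 135.

135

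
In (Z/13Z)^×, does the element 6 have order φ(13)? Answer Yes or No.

Yes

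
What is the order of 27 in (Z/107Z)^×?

53

The order of 27 must divide φ(107) = 107 − 1 = 106 = 2 · 53.
Divisors of 106: 1, 2, 53, 106.
Evaluate successive powers at the divisors of 106:
27^1 ≡ 27
27^2 ≡ 87
27^53 ≡ 1
Hence ord(27) = 53.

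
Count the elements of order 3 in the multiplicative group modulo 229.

2

φ(229) = 229 − 1 = 228 = 2^2 · 3 · 19.
(Z/229Z)^× is cyclic (|G| = 228); a cyclic group of order m has exactly φ(d) elements of each order d | m, and none otherwise.
3 | 228, and φ(3) = 3 − 1 = 2.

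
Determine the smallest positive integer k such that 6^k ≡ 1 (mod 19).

9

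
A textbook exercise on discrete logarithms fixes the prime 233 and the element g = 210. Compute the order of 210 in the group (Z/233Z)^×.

58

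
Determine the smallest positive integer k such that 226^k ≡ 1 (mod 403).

60

Since 226 ∈ (Z/403Z)^×, its order divides φ(403) = φ(13·31) = (13−1)·(31−1) = 12·30 = 360 = 2^3 · 3^2 · 5.
Divisors of 360: 1, 2, 3, 4, 5, 6, 8, 9, 10, 12, 15, 18, 20, 24, 30, 36, 40, 45, 60, 72, 90, 120, 180, 360.
Check 226^d mod 403 for each divisor in increasing order:
226^1 ≡ 226 (mod 403)
226^2 ≡ 298 (mod 403)
226^3 ≡ 47 (mod 403)
226^4 ≡ 144 (mod 403)
226^5 ≡ 304 (mod 403)
226^6 ≡ 194 (mod 403)
226^8 ≡ 183 (mod 403)
226^9 ≡ 252 (mod 403)
226^10 ≡ 129 (mod 403)
226^12 ≡ 157 (mod 403)
226^15 ≡ 125 (mod 403)
226^18 ≡ 233 (mod 403)
226^20 ≡ 118 (mod 403)
226^24 ≡ 66 (mod 403)
226^30 ≡ 311 (mod 403)
226^36 ≡ 287 (mod 403)
226^40 ≡ 222 (mod 403)
226^45 ≡ 187 (mod 403)
226^60 ≡ 1 (mod 403) ✓
The smallest such exponent is 60, so the order of 226 is 60.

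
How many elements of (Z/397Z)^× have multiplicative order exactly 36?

12

φ(397) = 397 − 1 = 396 = 2^2 · 3^2 · 11.
Since (Z/397Z)^× is cyclic of order 396, the number of elements of order d is φ(d) when d | 396 and 0 otherwise.
36 = 2^2 · 3^2 divides 396, and φ(36) = 12.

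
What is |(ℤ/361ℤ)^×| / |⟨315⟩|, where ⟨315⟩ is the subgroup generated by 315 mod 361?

6

ord(315) | φ(361) = φ(19^2) = 19·(19−1) = 342 = 2 · 3^2 · 19.
Divisors of 342: 1, 2, 3, 6, 9, 18, 19, 38, 57, 114, 171, 342.
Evaluate successive powers at the divisors of 342:
315^1 ≡ 315 (mod 361)
315^2 ≡ 311 (mod 361)
315^3 ≡ 134 (mod 361)
315^6 ≡ 267 (mod 361)
315^9 ≡ 39 (mod 361)
315^18 ≡ 77 (mod 361)
315^19 ≡ 68 (mod 361)
315^38 ≡ 292 (mod 361)
315^57 ≡ 1 (mod 361) ✓
The order of 315 is 57, so the subgroup it generates has 57 elements.
[(Z/361Z)^× : ⟨315⟩] = 342/57 = 6.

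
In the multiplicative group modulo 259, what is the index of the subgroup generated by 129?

Since 129 ∈ (Z/259Z)^×, its order divides φ(259) = φ(7·37) = (7−1)·(37−1) = 6·36 = 216 = 2^3 · 3^3.
Divisors of 216: 1, 2, 3, 4, 6, 8, 9, 12, 18, 24, 27, 36, 54, 72, 108, 216.
Test each divisor d:
129^1 ≡ 129
129^2 ≡ 65
129^3 ≡ 97
129^4 ≡ 81
129^6 ≡ 85
129^8 ≡ 86
129^9 ≡ 216
129^12 ≡ 232
129^18 ≡ 36
129^24 ≡ 211
129^27 ≡ 6
129^36 ≡ 1
Thus |⟨129⟩| = ord(129) = 36.
Index = |(Z/259Z)^×| / |⟨129⟩| = 216 / 36 = 6.

6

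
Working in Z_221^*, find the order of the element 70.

Since 70 ∈ (Z/221Z)^×, its order divides φ(221) = φ(13·17) = (13−1)·(17−1) = 12·16 = 192 = 2^6 · 3.
Divisors of 192: 1, 2, 3, 4, 6, 8, 12, 16, 24, 32, 48, 64, 96, 192.
Test each divisor d:
70^1 ≡ 70 (mod 221)
70^2 ≡ 38 (mod 221)
70^3 ≡ 8 (mod 221)
70^4 ≡ 118 (mod 221)
70^6 ≡ 64 (mod 221)
70^8 ≡ 1 (mod 221) ✓
The smallest such exponent is 8, so the order of 70 is 8.

8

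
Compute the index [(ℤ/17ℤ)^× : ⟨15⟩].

2

ord(15) | φ(17) = 17 − 1 = 16 = 2^4.
Divisors of 16: 1, 2, 4, 8, 16.
Test each divisor d:
15^1 ≡ 15 (mod 17)
15^2 ≡ 4 (mod 17)
15^4 ≡ 16 (mod 17)
15^8 ≡ 1 (mod 17) ✓
Thus |⟨15⟩| = ord(15) = 8.
[(Z/17Z)^× : ⟨15⟩] = 16/8 = 2.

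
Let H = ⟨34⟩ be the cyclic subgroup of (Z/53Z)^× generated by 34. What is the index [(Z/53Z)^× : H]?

1

Since 34 ∈ (Z/53Z)^×, its order divides φ(53) = 53 − 1 = 52 = 2^2 · 13.
Divisors of 52: 1, 2, 4, 13, 26, 52.
Compute 34^d (mod 53) for the divisors d until we hit 1:
34^1 ≡ 34
34^2 ≡ 43
34^4 ≡ 47
34^13 ≡ 23
34^26 ≡ 52
34^52 ≡ 1
So ord_53(34) = 52, hence |⟨34⟩| = 52.
Index = |(Z/53Z)^×| / |⟨34⟩| = 52 / 52 = 1.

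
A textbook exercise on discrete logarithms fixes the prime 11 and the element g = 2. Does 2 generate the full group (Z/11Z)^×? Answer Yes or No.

Yes

φ(11) = 11 − 1 = 10 = 2 · 5.
2 is a primitive root mod 11 iff 2^(φ(11)/q) ≢ 1 for every prime q | φ(11), i.e. q ∈ {2, 5}.
2^5 ≡ 10 (mod 11)  [q = 2: ≢ 1 ✓]
2^2 ≡ 4 (mod 11)  [q = 5: ≢ 1 ✓]
None equal 1, so ord_11(2) = 10: 2 is a primitive root.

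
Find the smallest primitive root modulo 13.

φ(13) = 13 − 1 = 12 = 2^2 · 3.
Test candidates g = 2, 3, … against the prime factors q ∈ {2, 3} of φ(13): g is a generator iff g^(12/q) ≢ 1 for every such q.
g = 2: 2^6 ≡ 12; 2^4 ≡ 3 — none is 1, so 2 is a primitive root.
Hence the least primitive root of 13 is 2.

2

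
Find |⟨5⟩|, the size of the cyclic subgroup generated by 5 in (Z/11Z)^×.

5

Since 5 ∈ (Z/11Z)^×, its order divides φ(11) = 11 − 1 = 10 = 2 · 5.
Divisors of 10: 1, 2, 5, 10.
Check 5^d mod 11 for each divisor in increasing order:
5^1 ≡ 5 (mod 11)
5^2 ≡ 3 (mod 11)
5^5 ≡ 1 (mod 11) ✓
The smallest such exponent is 5, so the order of 5 is 5.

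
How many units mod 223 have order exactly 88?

0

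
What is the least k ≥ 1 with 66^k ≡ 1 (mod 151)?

Since 66 ∈ (Z/151Z)^×, its order divides φ(151) = 151 − 1 = 150 = 2 · 3 · 5^2.
Divisors of 150: 1, 2, 3, 5, 6, 10, 15, 25, 30, 50, 75, 150.
Test each divisor d:
66^1 ≡ 66 (mod 151)
66^2 ≡ 128 (mod 151)
66^3 ≡ 143 (mod 151)
66^5 ≡ 33 (mod 151)
66^6 ≡ 64 (mod 151)
66^10 ≡ 32 (mod 151)
66^15 ≡ 150 (mod 151)
66^25 ≡ 119 (mod 151)
66^30 ≡ 1 (mod 151) ✓
Hence ord(66) = 30.

30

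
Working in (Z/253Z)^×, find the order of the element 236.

By Lagrange's theorem, ord_253(236) divides φ(253) = φ(11·23) = (11−1)·(23−1) = 10·22 = 220 = 2^2 · 5 · 11.
Divisors of 220: 1, 2, 4, 5, 10, 11, 20, 22, 44, 55, 110, 220.
Test each divisor d:
236^1 ≡ 236 (mod 253)
236^2 ≡ 36 (mod 253)
236^4 ≡ 31 (mod 253)
236^5 ≡ 232 (mod 253)
236^10 ≡ 188 (mod 253)
236^11 ≡ 93 (mod 253)
236^20 ≡ 177 (mod 253)
236^22 ≡ 47 (mod 253)
236^44 ≡ 185 (mod 253)
236^55 ≡ 1 (mod 253) ✓
So ord_253(236) = 55.

55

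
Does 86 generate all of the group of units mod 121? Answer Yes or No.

No

φ(121) = φ(11^2) = 11·(11−1) = 110 = 2 · 5 · 11.
86 is a primitive root mod 121 iff 86^(φ(121)/q) ≢ 1 for every prime q | φ(121), i.e. q ∈ {2, 5, 11}.
86^55 ≡ 1 (mod 121)  [q = 2: ≡ 1 ✗]
86^22 ≡ 81 (mod 121)  [q = 5: ≢ 1 ✓]
86^10 ≡ 100 (mod 121)  [q = 11: ≢ 1 ✓]
Since 86^55 ≡ 1, the order of 86 divides 55 < 110, so 86 is not a primitive root.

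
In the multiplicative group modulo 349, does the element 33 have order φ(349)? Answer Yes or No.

φ(349) = 349 − 1 = 348 = 2^2 · 3 · 29.
An element g generates (Z/349Z)^× iff g^(348/q) ≢ 1 (mod 349) for each prime q ∈ {2, 3, 29}.
33^174 ≡ 348 (mod 349)  [q = 2: ≢ 1 ✓]
33^116 ≡ 122 (mod 349)  [q = 3: ≢ 1 ✓]
33^12 ≡ 228 (mod 349)  [q = 29: ≢ 1 ✓]
Every test exponent gives a nontrivial residue, hence 33 generates the full group.

Yes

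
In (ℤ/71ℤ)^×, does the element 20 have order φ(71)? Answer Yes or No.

No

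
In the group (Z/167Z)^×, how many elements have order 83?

φ(167) = 167 − 1 = 166 = 2 · 83.
In a cyclic group of order 166, there are φ(d) elements of order d for each divisor d of 166, and zero for non-divisors.
83 | 166, and φ(83) = 83 − 1 = 82.

82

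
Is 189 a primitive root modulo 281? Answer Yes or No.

φ(281) = 281 − 1 = 280 = 2^3 · 5 · 7.
189 is a primitive root mod 281 iff 189^(φ(281)/q) ≢ 1 for every prime q | φ(281), i.e. q ∈ {2, 5, 7}.
189^140 ≡ 280 (mod 281)  [q = 2: ≢ 1 ✓]
189^56 ≡ 1 (mod 281)  [q = 5: ≡ 1 ✗]
189^40 ≡ 109 (mod 281)  [q = 7: ≢ 1 ✓]
The check at q = 5 fails, so 189 generates a proper subgroup.

No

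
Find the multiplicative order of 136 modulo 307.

Since 136 ∈ (Z/307Z)^×, its order divides φ(307) = 307 − 1 = 306 = 2 · 3^2 · 17.
Divisors of 306: 1, 2, 3, 6, 9, 17, 18, 34, 51, 102, 153, 306.
Compute 136^d (mod 307) for the divisors d until we hit 1:
136^1 ≡ 136 (mod 307)
136^2 ≡ 76 (mod 307)
136^3 ≡ 205 (mod 307)
136^6 ≡ 273 (mod 307)
136^9 ≡ 91 (mod 307)
136^17 ≡ 18 (mod 307)
136^18 ≡ 299 (mod 307)
136^34 ≡ 17 (mod 307)
136^51 ≡ 306 (mod 307)
136^102 ≡ 1 (mod 307) ✓
Hence ord(136) = 102.

102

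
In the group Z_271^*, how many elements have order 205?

0

φ(271) = 271 − 1 = 270 = 2 · 3^3 · 5.
In a cyclic group of order 270, there are φ(d) elements of order d for each divisor d of 270, and zero for non-divisors.
Since 205 ∤ 270, the count is 0.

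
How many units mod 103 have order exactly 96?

0

φ(103) = 103 − 1 = 102 = 2 · 3 · 17.
Since (Z/103Z)^× is cyclic of order 102, the number of elements of order d is φ(d) when d | 102 and 0 otherwise.
96 does not divide 102, so no element of (Z/103Z)^× has order 96.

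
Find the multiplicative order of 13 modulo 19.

18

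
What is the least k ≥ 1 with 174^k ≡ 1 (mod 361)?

342

By Lagrange's theorem, ord_361(174) divides φ(361) = φ(19^2) = 19·(19−1) = 342 = 2 · 3^2 · 19.
Divisors of 342: 1, 2, 3, 6, 9, 18, 19, 38, 57, 114, 171, 342.
Evaluate successive powers at the divisors of 342:
174^1 ≡ 174
174^2 ≡ 313
174^3 ≡ 312
174^6 ≡ 235
174^9 ≡ 37
174^18 ≡ 286
174^19 ≡ 307
174^38 ≡ 28
174^57 ≡ 293
174^114 ≡ 292
174^171 ≡ 360
174^342 ≡ 1
So ord_361(174) = 342.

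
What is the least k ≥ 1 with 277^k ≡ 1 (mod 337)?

336

The order of 277 must divide φ(337) = 337 − 1 = 336 = 2^4 · 3 · 7.
Divisors of 336: 1, 2, 3, 4, 6, 7, 8, 12, 14, 16, 21, 24, 28, 42, 48, 56, 84, 112, 168, 336.
Compute 277^d (mod 337) for the divisors d until we hit 1:
277^1 ≡ 277
277^2 ≡ 230
277^3 ≡ 17
277^4 ≡ 328
277^6 ≡ 289
277^7 ≡ 184
277^8 ≡ 81
277^12 ≡ 282
277^14 ≡ 156
277^16 ≡ 158
277^21 ≡ 59
277^24 ≡ 329
277^28 ≡ 72
277^42 ≡ 111
277^48 ≡ 64
277^56 ≡ 129
277^84 ≡ 189
277^112 ≡ 128
277^168 ≡ 336
277^336 ≡ 1
The smallest such exponent is 336, so the order of 277 is 336.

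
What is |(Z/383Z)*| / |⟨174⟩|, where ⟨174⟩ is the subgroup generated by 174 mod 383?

2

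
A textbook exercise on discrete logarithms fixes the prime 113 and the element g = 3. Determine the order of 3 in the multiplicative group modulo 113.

112

Since 3 ∈ (Z/113Z)^×, its order divides φ(113) = 113 − 1 = 112 = 2^4 · 7.
Divisors of 112: 1, 2, 4, 7, 8, 14, 16, 28, 56, 112.
Check 3^d mod 113 for each divisor in increasing order:
3^1 ≡ 3 (mod 113)
3^2 ≡ 9 (mod 113)
3^4 ≡ 81 (mod 113)
3^7 ≡ 40 (mod 113)
3^8 ≡ 7 (mod 113)
3^14 ≡ 18 (mod 113)
3^16 ≡ 49 (mod 113)
3^28 ≡ 98 (mod 113)
3^56 ≡ 112 (mod 113)
3^112 ≡ 1 (mod 113) ✓
So ord_113(3) = 112.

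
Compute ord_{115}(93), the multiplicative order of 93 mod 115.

4

By Lagrange's theorem, ord_115(93) divides φ(115) = φ(5·23) = (5−1)·(23−1) = 4·22 = 88 = 2^3 · 11.
Divisors of 88: 1, 2, 4, 8, 11, 22, 44, 88.
Test each divisor d:
93^1 ≡ 93
93^2 ≡ 24
93^4 ≡ 1
Hence ord(93) = 4.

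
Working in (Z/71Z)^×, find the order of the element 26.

The order of 26 must divide φ(71) = 71 − 1 = 70 = 2 · 5 · 7.
Divisors of 70: 1, 2, 5, 7, 10, 14, 35, 70.
Check 26^d mod 71 for each divisor in increasing order:
26^1 ≡ 26 (mod 71)
26^2 ≡ 37 (mod 71)
26^5 ≡ 23 (mod 71)
26^7 ≡ 70 (mod 71)
26^10 ≡ 32 (mod 71)
26^14 ≡ 1 (mod 71) ✓
Hence ord(26) = 14.

14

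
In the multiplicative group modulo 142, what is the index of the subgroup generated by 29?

Since 29 ∈ (Z/142Z)^×, its order divides φ(142) = φ(2)·φ(71) = 1·70 = 70 = 2 · 5 · 7.
Divisors of 70: 1, 2, 5, 7, 10, 14, 35, 70.
Test each divisor d:
29^1 ≡ 29 (mod 142)
29^2 ≡ 131 (mod 142)
29^5 ≡ 101 (mod 142)
29^7 ≡ 25 (mod 142)
29^10 ≡ 119 (mod 142)
29^14 ≡ 57 (mod 142)
29^35 ≡ 1 (mod 142) ✓
The order of 29 is 35, so the subgroup it generates has 35 elements.
[(Z/142Z)^× : ⟨29⟩] = 70/35 = 2.

2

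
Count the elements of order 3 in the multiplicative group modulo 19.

φ(19) = 19 − 1 = 18 = 2 · 3^2.
In a cyclic group of order 18, there are φ(d) elements of order d for each divisor d of 18, and zero for non-divisors.
3 | 18, and φ(3) = 3 − 1 = 2.

2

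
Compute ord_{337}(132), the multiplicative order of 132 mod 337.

336

By Lagrange's theorem, ord_337(132) divides φ(337) = 337 − 1 = 336 = 2^4 · 3 · 7.
Divisors of 336: 1, 2, 3, 4, 6, 7, 8, 12, 14, 16, 21, 24, 28, 42, 48, 56, 84, 112, 168, 336.
Evaluate successive powers at the divisors of 336:
132^1 ≡ 132
132^2 ≡ 237
132^3 ≡ 280
132^4 ≡ 227
132^6 ≡ 216
132^7 ≡ 204
132^8 ≡ 305
132^12 ≡ 150
132^14 ≡ 165
132^16 ≡ 13
132^21 ≡ 297
132^24 ≡ 258
132^28 ≡ 265
132^42 ≡ 252
132^48 ≡ 175
132^56 ≡ 129
132^84 ≡ 148
132^112 ≡ 128
132^168 ≡ 336
132^336 ≡ 1
So ord_337(132) = 336.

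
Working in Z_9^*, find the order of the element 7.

3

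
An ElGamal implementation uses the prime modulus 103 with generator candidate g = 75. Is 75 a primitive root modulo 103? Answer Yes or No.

Yes

φ(103) = 103 − 1 = 102 = 2 · 3 · 17.
An element g generates (Z/103Z)^× iff g^(102/q) ≢ 1 (mod 103) for each prime q ∈ {2, 3, 17}.
75^51 ≡ 102 (mod 103)  [q = 2: ≢ 1 ✓]
75^34 ≡ 46 (mod 103)  [q = 3: ≢ 1 ✓]
75^6 ≡ 66 (mod 103)  [q = 17: ≢ 1 ✓]
None equal 1, so ord_103(75) = 102: 75 is a primitive root.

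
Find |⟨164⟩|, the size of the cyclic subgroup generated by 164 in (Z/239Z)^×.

The order of 164 must divide φ(239) = 239 − 1 = 238 = 2 · 7 · 17.
Divisors of 238: 1, 2, 7, 14, 17, 34, 119, 238.
Compute 164^d (mod 239) for the divisors d until we hit 1:
164^1 ≡ 164 (mod 239)
164^2 ≡ 128 (mod 239)
164^7 ≡ 217 (mod 239)
164^14 ≡ 6 (mod 239)
164^17 ≡ 238 (mod 239)
164^34 ≡ 1 (mod 239) ✓
Hence ord(164) = 34.

34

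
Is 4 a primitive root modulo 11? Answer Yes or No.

No

φ(11) = 11 − 1 = 10 = 2 · 5.
An element g generates (Z/11Z)^× iff g^(10/q) ≢ 1 (mod 11) for each prime q ∈ {2, 5}.
4^5 ≡ 1 (mod 11)  [q = 2: ≡ 1 ✗]
4^2 ≡ 5 (mod 11)  [q = 5: ≢ 1 ✓]
The check at q = 2 fails, so 4 generates a proper subgroup.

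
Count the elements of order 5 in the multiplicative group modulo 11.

φ(11) = 11 − 1 = 10 = 2 · 5.
(Z/11Z)^× is cyclic (|G| = 10); a cyclic group of order m has exactly φ(d) elements of each order d | m, and none otherwise.
5 | 10, and φ(5) = 5 − 1 = 4.

4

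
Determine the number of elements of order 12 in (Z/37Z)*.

4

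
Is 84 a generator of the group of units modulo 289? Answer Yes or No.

φ(289) = φ(17^2) = 17·(17−1) = 272 = 2^4 · 17.
An element g generates (Z/289Z)^× iff g^(272/q) ≢ 1 (mod 289) for each prime q ∈ {2, 17}.
84^136 ≡ 1 (mod 289)  [q = 2: ≡ 1 ✗]
84^16 ≡ 86 (mod 289)  [q = 17: ≢ 1 ✓]
The check at q = 2 fails, so 84 generates a proper subgroup.

No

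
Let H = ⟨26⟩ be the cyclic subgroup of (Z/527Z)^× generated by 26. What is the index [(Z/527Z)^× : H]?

Since 26 ∈ (Z/527Z)^×, its order divides φ(527) = φ(17·31) = (17−1)·(31−1) = 16·30 = 480 = 2^5 · 3 · 5.
Divisors of 480: 1, 2, 3, 4, 5, 6, 8, 10, 12, 15, 16, 20, 24, 30, 32, 40, 48, 60, 80, 96, 120, 160, 240, 480.
Test each divisor d:
26^1 ≡ 26 (mod 527)
26^2 ≡ 149 (mod 527)
26^3 ≡ 185 (mod 527)
26^4 ≡ 67 (mod 527)
26^5 ≡ 161 (mod 527)
26^6 ≡ 497 (mod 527)
26^8 ≡ 273 (mod 527)
26^10 ≡ 98 (mod 527)
26^12 ≡ 373 (mod 527)
26^15 ≡ 495 (mod 527)
26^16 ≡ 222 (mod 527)
26^20 ≡ 118 (mod 527)
26^24 ≡ 1 (mod 527) ✓
Thus |⟨26⟩| = ord(26) = 24.
Index = |(Z/527Z)^×| / |⟨26⟩| = 480 / 24 = 20.

20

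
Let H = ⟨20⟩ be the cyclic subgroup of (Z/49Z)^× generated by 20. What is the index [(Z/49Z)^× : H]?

By Lagrange's theorem, ord_49(20) divides φ(49) = φ(7^2) = 7·(7−1) = 42 = 2 · 3 · 7.
Divisors of 42: 1, 2, 3, 6, 7, 14, 21, 42.
Test each divisor d:
20^1 ≡ 20 (mod 49)
20^2 ≡ 8 (mod 49)
20^3 ≡ 13 (mod 49)
20^6 ≡ 22 (mod 49)
20^7 ≡ 48 (mod 49)
20^14 ≡ 1 (mod 49) ✓
Thus |⟨20⟩| = ord(20) = 14.
The index is φ(49) / ord(20) = 42 / 14 = 3.

3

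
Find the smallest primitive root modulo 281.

3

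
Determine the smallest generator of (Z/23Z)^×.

φ(23) = 23 − 1 = 22 = 2 · 11.
Test candidates g = 2, 3, … against the prime factors q ∈ {2, 11} of φ(23): g is a generator iff g^(22/q) ≢ 1 for every such q.
g = 2: 2^11 ≡ 1 — hits 1, so not a primitive root.
g = 3: 3^11 ≡ 1 — hits 1, so not a primitive root.
g = 4: 4^11 ≡ 1 — hits 1, so not a primitive root.
g = 5: 5^11 ≡ 22; 5^2 ≡ 2 — none is 1, so 5 is a primitive root.
Hence the least primitive root of 23 is 5.

5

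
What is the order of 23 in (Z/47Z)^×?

46

ord(23) | φ(47) = 47 − 1 = 46 = 2 · 23.
Divisors of 46: 1, 2, 23, 46.
Test each divisor d:
23^1 ≡ 23 (mod 47)
23^2 ≡ 12 (mod 47)
23^23 ≡ 46 (mod 47)
23^46 ≡ 1 (mod 47) ✓
So ord_47(23) = 46.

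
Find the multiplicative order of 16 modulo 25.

5

Since 16 ∈ (Z/25Z)^×, its order divides φ(25) = φ(5^2) = 5·(5−1) = 20 = 2^2 · 5.
Divisors of 20: 1, 2, 4, 5, 10, 20.
Check 16^d mod 25 for each divisor in increasing order:
16^1 ≡ 16
16^2 ≡ 6
16^4 ≡ 11
16^5 ≡ 1
Hence ord(16) = 5.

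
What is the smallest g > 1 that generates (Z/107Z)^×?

2

φ(107) = 107 − 1 = 106 = 2 · 53.
Test candidates g = 2, 3, … against the prime factors q ∈ {2, 53} of φ(107): g is a generator iff g^(106/q) ≢ 1 for every such q.
g = 2: 2^53 ≡ 106; 2^2 ≡ 4 — none is 1, so 2 is a primitive root.
Hence the least primitive root of 107 is 2.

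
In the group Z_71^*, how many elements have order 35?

φ(71) = 71 − 1 = 70 = 2 · 5 · 7.
(Z/71Z)^× is cyclic (|G| = 70); a cyclic group of order m has exactly φ(d) elements of each order d | m, and none otherwise.
35 = 5 · 7 divides 70, and φ(35) = 24.

24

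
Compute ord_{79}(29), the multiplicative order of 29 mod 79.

Since 29 ∈ (Z/79Z)^×, its order divides φ(79) = 79 − 1 = 78 = 2 · 3 · 13.
Divisors of 78: 1, 2, 3, 6, 13, 26, 39, 78.
Test each divisor d:
29^1 ≡ 29 (mod 79)
29^2 ≡ 51 (mod 79)
29^3 ≡ 57 (mod 79)
29^6 ≡ 10 (mod 79)
29^13 ≡ 56 (mod 79)
29^26 ≡ 55 (mod 79)
29^39 ≡ 78 (mod 79)
29^78 ≡ 1 (mod 79) ✓
Hence ord(29) = 78.

78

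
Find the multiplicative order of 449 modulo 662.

55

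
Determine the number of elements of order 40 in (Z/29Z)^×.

0

φ(29) = 29 − 1 = 28 = 2^2 · 7.
In a cyclic group of order 28, there are φ(d) elements of order d for each divisor d of 28, and zero for non-divisors.
Since 40 ∤ 28, the count is 0.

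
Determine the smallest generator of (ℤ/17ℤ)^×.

3

φ(17) = 17 − 1 = 16 = 2^4.
Test candidates g = 2, 3, … against the prime factors q ∈ {2} of φ(17): g is a generator iff g^(16/q) ≢ 1 for every such q.
g = 2: 2^8 ≡ 1 — hits 1, so not a primitive root.
g = 3: 3^8 ≡ 16 — none is 1, so 3 is a primitive root.
The smallest primitive root modulo 17 is 3.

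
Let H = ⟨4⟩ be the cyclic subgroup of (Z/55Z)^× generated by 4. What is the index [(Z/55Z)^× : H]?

4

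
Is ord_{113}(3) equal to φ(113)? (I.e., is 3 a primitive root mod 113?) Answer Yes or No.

φ(113) = 113 − 1 = 112 = 2^4 · 7.
3 is a primitive root mod 113 iff 3^(φ(113)/q) ≢ 1 for every prime q | φ(113), i.e. q ∈ {2, 7}.
3^56 ≡ 112 (mod 113)  [q = 2: ≢ 1 ✓]
3^16 ≡ 49 (mod 113)  [q = 7: ≢ 1 ✓]
Every test exponent gives a nontrivial residue, hence 3 generates the full group.

Yes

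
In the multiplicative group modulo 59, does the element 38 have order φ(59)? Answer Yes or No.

Yes

φ(59) = 59 − 1 = 58 = 2 · 29.
An element g generates (Z/59Z)^× iff g^(58/q) ≢ 1 (mod 59) for each prime q ∈ {2, 29}.
38^29 ≡ 58 (mod 59)  [q = 2: ≢ 1 ✓]
38^2 ≡ 28 (mod 59)  [q = 29: ≢ 1 ✓]
None equal 1, so ord_59(38) = 58: 38 is a primitive root.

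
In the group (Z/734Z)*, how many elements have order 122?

φ(734) = φ(2)·φ(367) = 1·366 = 366 = 2 · 3 · 61.
(Z/734Z)^× is cyclic (|G| = 366); a cyclic group of order m has exactly φ(d) elements of each order d | m, and none otherwise.
122 = 2 · 61 divides 366, and φ(122) = 60.

60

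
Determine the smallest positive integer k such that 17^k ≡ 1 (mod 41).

ord(17) | φ(41) = 41 − 1 = 40 = 2^3 · 5.
Divisors of 40: 1, 2, 4, 5, 8, 10, 20, 40.
Check 17^d mod 41 for each divisor in increasing order:
17^1 ≡ 17
17^2 ≡ 2
17^4 ≡ 4
17^5 ≡ 27
17^8 ≡ 16
17^10 ≡ 32
17^20 ≡ 40
17^40 ≡ 1
The smallest such exponent is 40, so the order of 17 is 40.

40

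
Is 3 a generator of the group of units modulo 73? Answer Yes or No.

No

φ(73) = 73 − 1 = 72 = 2^3 · 3^2.
Test 3^(72/q) mod 73 for each prime factor q of 72:
3^36 ≡ 1 (mod 73)  [q = 2: ≡ 1 ✗]
3^24 ≡ 1 (mod 73)  [q = 3: ≡ 1 ✗]
3^36 ≡ 1 shows ord(3) | 36, strictly less than φ(73); not a primitive root.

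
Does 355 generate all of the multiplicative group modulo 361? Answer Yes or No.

Yes

φ(361) = φ(19^2) = 19·(19−1) = 342 = 2 · 3^2 · 19.
Test 355^(342/q) mod 361 for each prime factor q of 342:
355^171 ≡ 360 (mod 361)  [q = 2: ≢ 1 ✓]
355^114 ≡ 68 (mod 361)  [q = 3: ≢ 1 ✓]
355^18 ≡ 39 (mod 361)  [q = 19: ≢ 1 ✓]
None equal 1, so ord_361(355) = 342: 355 is a primitive root.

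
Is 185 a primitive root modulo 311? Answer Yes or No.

φ(311) = 311 − 1 = 310 = 2 · 5 · 31.
An element g generates (Z/311Z)^× iff g^(310/q) ≢ 1 (mod 311) for each prime q ∈ {2, 5, 31}.
185^155 ≡ 310 (mod 311)  [q = 2: ≢ 1 ✓]
185^62 ≡ 1 (mod 311)  [q = 5: ≡ 1 ✗]
185^10 ≡ 224 (mod 311)  [q = 31: ≢ 1 ✓]
Since 185^62 ≡ 1, the order of 185 divides 62 < 310, so 185 is not a primitive root.

No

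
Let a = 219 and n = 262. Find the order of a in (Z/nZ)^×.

ord(219) | φ(262) = φ(2)·φ(131) = 1·130 = 130 = 2 · 5 · 13.
Divisors of 130: 1, 2, 5, 10, 13, 26, 65, 130.
Check 219^d mod 262 for each divisor in increasing order:
219^1 ≡ 219 (mod 262)
219^2 ≡ 15 (mod 262)
219^5 ≡ 19 (mod 262)
219^10 ≡ 99 (mod 262)
219^13 ≡ 73 (mod 262)
219^26 ≡ 89 (mod 262)
219^65 ≡ 261 (mod 262)
219^130 ≡ 1 (mod 262) ✓
Hence ord(219) = 130.

130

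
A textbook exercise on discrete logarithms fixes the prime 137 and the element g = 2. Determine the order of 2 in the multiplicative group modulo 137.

68

The order of 2 must divide φ(137) = 137 − 1 = 136 = 2^3 · 17.
Divisors of 136: 1, 2, 4, 8, 17, 34, 68, 136.
Check 2^d mod 137 for each divisor in increasing order:
2^1 ≡ 2 (mod 137)
2^2 ≡ 4 (mod 137)
2^4 ≡ 16 (mod 137)
2^8 ≡ 119 (mod 137)
2^17 ≡ 100 (mod 137)
2^34 ≡ 136 (mod 137)
2^68 ≡ 1 (mod 137) ✓
Therefore the multiplicative order of 2 modulo 137 is 68.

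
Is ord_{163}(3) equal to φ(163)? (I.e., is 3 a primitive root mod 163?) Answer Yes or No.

Yes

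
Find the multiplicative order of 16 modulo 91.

3

Since 16 ∈ (Z/91Z)^×, its order divides φ(91) = φ(7·13) = (7−1)·(13−1) = 6·12 = 72 = 2^3 · 3^2.
Divisors of 72: 1, 2, 3, 4, 6, 8, 9, 12, 18, 24, 36, 72.
Evaluate successive powers at the divisors of 72:
16^1 ≡ 16
16^2 ≡ 74
16^3 ≡ 1
The smallest such exponent is 3, so the order of 16 is 3.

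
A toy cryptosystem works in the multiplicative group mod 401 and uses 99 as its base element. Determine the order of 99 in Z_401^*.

By Lagrange's theorem, ord_401(99) divides φ(401) = 401 − 1 = 400 = 2^4 · 5^2.
Divisors of 400: 1, 2, 4, 5, 8, 10, 16, 20, 25, 40, 50, 80, 100, 200, 400.
Evaluate successive powers at the divisors of 400:
99^1 ≡ 99 (mod 401)
99^2 ≡ 177 (mod 401)
99^4 ≡ 51 (mod 401)
99^5 ≡ 237 (mod 401)
99^8 ≡ 195 (mod 401)
99^10 ≡ 29 (mod 401)
99^16 ≡ 331 (mod 401)
99^20 ≡ 39 (mod 401)
99^25 ≡ 20 (mod 401)
99^40 ≡ 318 (mod 401)
99^50 ≡ 400 (mod 401)
99^80 ≡ 72 (mod 401)
99^100 ≡ 1 (mod 401) ✓
The smallest such exponent is 100, so the order of 99 is 100.

100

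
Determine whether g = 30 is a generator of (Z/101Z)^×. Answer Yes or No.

No

φ(101) = 101 − 1 = 100 = 2^2 · 5^2.
Test 30^(100/q) mod 101 for each prime factor q of 100:
30^50 ≡ 1 (mod 101)  [q = 2: ≡ 1 ✗]
30^20 ≡ 84 (mod 101)  [q = 5: ≢ 1 ✓]
The check at q = 2 fails, so 30 generates a proper subgroup.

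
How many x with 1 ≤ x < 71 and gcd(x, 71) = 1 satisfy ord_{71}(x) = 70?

24

φ(71) = 71 − 1 = 70 = 2 · 5 · 7.
(Z/71Z)^× is cyclic (|G| = 70); a cyclic group of order m has exactly φ(d) elements of each order d | m, and none otherwise.
70 = 2 · 5 · 7 divides 70, and φ(70) = 24.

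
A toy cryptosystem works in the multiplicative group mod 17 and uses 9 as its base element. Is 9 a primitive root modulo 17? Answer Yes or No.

No

φ(17) = 17 − 1 = 16 = 2^4.
It suffices to check that the order of 9 is not a proper divisor of 16: compute 9^(16/q) for q ∈ {2}.
9^8 ≡ 1 (mod 17)  [q = 2: ≡ 1 ✗]
Since 9^8 ≡ 1, the order of 9 divides 8 < 16, so 9 is not a primitive root.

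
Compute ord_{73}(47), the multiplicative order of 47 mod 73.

72

Since 47 ∈ (Z/73Z)^×, its order divides φ(73) = 73 − 1 = 72 = 2^3 · 3^2.
Divisors of 72: 1, 2, 3, 4, 6, 8, 9, 12, 18, 24, 36, 72.
Check 47^d mod 73 for each divisor in increasing order:
47^1 ≡ 47 (mod 73)
47^2 ≡ 19 (mod 73)
47^3 ≡ 17 (mod 73)
47^4 ≡ 69 (mod 73)
47^6 ≡ 70 (mod 73)
47^8 ≡ 16 (mod 73)
47^9 ≡ 22 (mod 73)
47^12 ≡ 9 (mod 73)
47^18 ≡ 46 (mod 73)
47^24 ≡ 8 (mod 73)
47^36 ≡ 72 (mod 73)
47^72 ≡ 1 (mod 73) ✓
Hence ord(47) = 72.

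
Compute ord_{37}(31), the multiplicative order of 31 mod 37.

Since 31 ∈ (Z/37Z)^×, its order divides φ(37) = 37 − 1 = 36 = 2^2 · 3^2.
Divisors of 36: 1, 2, 3, 4, 6, 9, 12, 18, 36.
Test each divisor d:
31^1 ≡ 31
31^2 ≡ 36
31^3 ≡ 6
31^4 ≡ 1
So ord_37(31) = 4.

4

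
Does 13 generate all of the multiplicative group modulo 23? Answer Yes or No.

No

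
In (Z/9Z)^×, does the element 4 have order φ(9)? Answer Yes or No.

φ(9) = φ(3^2) = 3·(3−1) = 6 = 2 · 3.
It suffices to check that the order of 4 is not a proper divisor of 6: compute 4^(6/q) for q ∈ {2, 3}.
4^3 ≡ 1 (mod 9)  [q = 2: ≡ 1 ✗]
4^2 ≡ 7 (mod 9)  [q = 3: ≢ 1 ✓]
Since 4^3 ≡ 1, the order of 4 divides 3 < 6, so 4 is not a primitive root.

No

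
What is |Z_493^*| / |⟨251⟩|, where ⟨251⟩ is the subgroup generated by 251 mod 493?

16

The order of 251 must divide φ(493) = φ(17·29) = (17−1)·(29−1) = 16·28 = 448 = 2^6 · 7.
Divisors of 448: 1, 2, 4, 7, 8, 14, 16, 28, 32, 56, 64, 112, 224, 448.
Test each divisor d:
251^1 ≡ 251 (mod 493)
251^2 ≡ 390 (mod 493)
251^4 ≡ 256 (mod 493)
251^7 ≡ 157 (mod 493)
251^8 ≡ 460 (mod 493)
251^14 ≡ 492 (mod 493)
251^16 ≡ 103 (mod 493)
251^28 ≡ 1 (mod 493) ✓
So ord_493(251) = 28, hence |⟨251⟩| = 28.
The index is φ(493) / ord(251) = 448 / 28 = 16.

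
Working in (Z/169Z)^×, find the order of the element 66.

13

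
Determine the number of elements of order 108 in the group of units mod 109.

36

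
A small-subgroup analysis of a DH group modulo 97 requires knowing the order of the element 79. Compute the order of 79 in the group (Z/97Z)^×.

16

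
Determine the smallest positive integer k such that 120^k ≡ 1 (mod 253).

22

The order of 120 must divide φ(253) = φ(11·23) = (11−1)·(23−1) = 10·22 = 220 = 2^2 · 5 · 11.
Divisors of 220: 1, 2, 4, 5, 10, 11, 20, 22, 44, 55, 110, 220.
Check 120^d mod 253 for each divisor in increasing order:
120^1 ≡ 120
120^2 ≡ 232
120^4 ≡ 188
120^5 ≡ 43
120^10 ≡ 78
120^11 ≡ 252
120^20 ≡ 12
120^22 ≡ 1
Therefore the multiplicative order of 120 modulo 253 is 22.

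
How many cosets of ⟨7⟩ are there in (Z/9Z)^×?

2

Since 7 ∈ (Z/9Z)^×, its order divides φ(9) = φ(3^2) = 3·(3−1) = 6 = 2 · 3.
Divisors of 6: 1, 2, 3, 6.
Test each divisor d:
7^1 ≡ 7
7^2 ≡ 4
7^3 ≡ 1
The order of 7 is 3, so the subgroup it generates has 3 elements.
Index = |(Z/9Z)^×| / |⟨7⟩| = 6 / 3 = 2.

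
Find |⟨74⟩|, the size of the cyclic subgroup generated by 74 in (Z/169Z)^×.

By Lagrange's theorem, ord_169(74) divides φ(169) = φ(13^2) = 13·(13−1) = 156 = 2^2 · 3 · 13.
Divisors of 156: 1, 2, 3, 4, 6, 12, 13, 26, 39, 52, 78, 156.
Check 74^d mod 169 for each divisor in increasing order:
74^1 ≡ 74
74^2 ≡ 68
74^3 ≡ 131
74^4 ≡ 61
74^6 ≡ 92
74^12 ≡ 14
74^13 ≡ 22
74^26 ≡ 146
74^39 ≡ 1
Therefore the multiplicative order of 74 modulo 169 is 39.

39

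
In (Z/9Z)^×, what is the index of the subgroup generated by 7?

ord(7) | φ(9) = φ(3^2) = 3·(3−1) = 6 = 2 · 3.
Divisors of 6: 1, 2, 3, 6.
Test each divisor d:
7^1 ≡ 7 (mod 9)
7^2 ≡ 4 (mod 9)
7^3 ≡ 1 (mod 9) ✓
Thus |⟨7⟩| = ord(7) = 3.
Index = |(Z/9Z)^×| / |⟨7⟩| = 6 / 3 = 2.

2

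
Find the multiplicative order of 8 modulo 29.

28

By Lagrange's theorem, ord_29(8) divides φ(29) = 29 − 1 = 28 = 2^2 · 7.
Divisors of 28: 1, 2, 4, 7, 14, 28.
Test each divisor d:
8^1 ≡ 8 (mod 29)
8^2 ≡ 6 (mod 29)
8^4 ≡ 7 (mod 29)
8^7 ≡ 17 (mod 29)
8^14 ≡ 28 (mod 29)
8^28 ≡ 1 (mod 29) ✓
Hence ord(8) = 28.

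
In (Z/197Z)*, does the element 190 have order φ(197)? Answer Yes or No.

φ(197) = 197 − 1 = 196 = 2^2 · 7^2.
An element g generates (Z/197Z)^× iff g^(196/q) ≢ 1 (mod 197) for each prime q ∈ {2, 7}.
190^98 ≡ 1 (mod 197)  [q = 2: ≡ 1 ✗]
190^28 ≡ 36 (mod 197)  [q = 7: ≢ 1 ✓]
190^98 ≡ 1 shows ord(190) | 98, strictly less than φ(197); not a primitive root.

No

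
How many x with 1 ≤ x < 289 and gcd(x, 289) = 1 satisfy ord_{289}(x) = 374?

φ(289) = φ(17^2) = 17·(17−1) = 272 = 2^4 · 17.
(Z/289Z)^× is cyclic (|G| = 272); a cyclic group of order m has exactly φ(d) elements of each order d | m, and none otherwise.
374 does not divide 272, so no element of (Z/289Z)^× has order 374.

0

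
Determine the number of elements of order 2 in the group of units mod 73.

1

φ(73) = 73 − 1 = 72 = 2^3 · 3^2.
In a cyclic group of order 72, there are φ(d) elements of order d for each divisor d of 72, and zero for non-divisors.
2 | 72, and φ(2) = 2 − 1 = 1.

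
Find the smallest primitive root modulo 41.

φ(41) = 41 − 1 = 40 = 2^3 · 5.
g is a primitive root iff g^(40/q) ≢ 1 (mod 41) for each prime q ∈ {2, 5}.
g = 2: 2^20 ≡ 1 — hits 1, so not a primitive root.
g = 3: 3^20 ≡ 40; 3^8 ≡ 1 — hits 1, so not a primitive root.
g = 4: 4^20 ≡ 1 — hits 1, so not a primitive root.
g = 5: 5^20 ≡ 1 — hits 1, so not a primitive root.
g = 6: 6^20 ≡ 40; 6^8 ≡ 10 — none is 1, so 6 is a primitive root.
So 6 is the smallest generator of (Z/41Z)^×.

6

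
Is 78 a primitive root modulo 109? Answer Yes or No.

φ(109) = 109 − 1 = 108 = 2^2 · 3^3.
78 is a primitive root mod 109 iff 78^(φ(109)/q) ≢ 1 for every prime q | φ(109), i.e. q ∈ {2, 3}.
78^54 ≡ 1 (mod 109)  [q = 2: ≡ 1 ✗]
78^36 ≡ 45 (mod 109)  [q = 3: ≢ 1 ✓]
78^54 ≡ 1 shows ord(78) | 54, strictly less than φ(109); not a primitive root.

No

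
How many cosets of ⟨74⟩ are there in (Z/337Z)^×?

ord(74) | φ(337) = 337 − 1 = 336 = 2^4 · 3 · 7.
Divisors of 336: 1, 2, 3, 4, 6, 7, 8, 12, 14, 16, 21, 24, 28, 42, 48, 56, 84, 112, 168, 336.
Compute 74^d (mod 337) for the divisors d until we hit 1:
74^1 ≡ 74 (mod 337)
74^2 ≡ 84 (mod 337)
74^3 ≡ 150 (mod 337)
74^4 ≡ 316 (mod 337)
74^6 ≡ 258 (mod 337)
74^7 ≡ 220 (mod 337)
74^8 ≡ 104 (mod 337)
74^12 ≡ 175 (mod 337)
74^14 ≡ 209 (mod 337)
74^16 ≡ 32 (mod 337)
74^21 ≡ 148 (mod 337)
74^24 ≡ 295 (mod 337)
74^28 ≡ 208 (mod 337)
74^42 ≡ 336 (mod 337)
74^48 ≡ 79 (mod 337)
74^56 ≡ 128 (mod 337)
74^84 ≡ 1 (mod 337) ✓
So ord_337(74) = 84, hence |⟨74⟩| = 84.
The index is φ(337) / ord(74) = 336 / 84 = 4.

4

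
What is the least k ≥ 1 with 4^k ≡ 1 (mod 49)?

21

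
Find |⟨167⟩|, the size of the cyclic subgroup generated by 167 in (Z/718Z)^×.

The order of 167 must divide φ(718) = φ(2)·φ(359) = 1·358 = 358 = 2 · 179.
Divisors of 358: 1, 2, 179, 358.
Compute 167^d (mod 718) for the divisors d until we hit 1:
167^1 ≡ 167
167^2 ≡ 605
167^179 ≡ 717
167^358 ≡ 1
Therefore the multiplicative order of 167 modulo 718 is 358.

358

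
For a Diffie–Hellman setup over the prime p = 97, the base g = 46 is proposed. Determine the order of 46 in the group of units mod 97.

32

Since 46 ∈ (Z/97Z)^×, its order divides φ(97) = 97 − 1 = 96 = 2^5 · 3.
Divisors of 96: 1, 2, 3, 4, 6, 8, 12, 16, 24, 32, 48, 96.
Test each divisor d:
46^1 ≡ 46 (mod 97)
46^2 ≡ 79 (mod 97)
46^3 ≡ 45 (mod 97)
46^4 ≡ 33 (mod 97)
46^6 ≡ 85 (mod 97)
46^8 ≡ 22 (mod 97)
46^12 ≡ 47 (mod 97)
46^16 ≡ 96 (mod 97)
46^24 ≡ 75 (mod 97)
46^32 ≡ 1 (mod 97) ✓
Therefore the multiplicative order of 46 modulo 97 is 32.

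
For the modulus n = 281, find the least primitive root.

φ(281) = 281 − 1 = 280 = 2^3 · 5 · 7.
g is a primitive root iff g^(280/q) ≢ 1 (mod 281) for each prime q ∈ {2, 5, 7}.
g = 2: 2^140 ≡ 1 — hits 1, so not a primitive root.
g = 3: 3^140 ≡ 280; 3^56 ≡ 86; 3^40 ≡ 249 — none is 1, so 3 is a primitive root.
The smallest primitive root modulo 281 is 3.

3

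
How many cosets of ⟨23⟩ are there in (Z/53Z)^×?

By Lagrange's theorem, ord_53(23) divides φ(53) = 53 − 1 = 52 = 2^2 · 13.
Divisors of 52: 1, 2, 4, 13, 26, 52.
Compute 23^d (mod 53) for the divisors d until we hit 1:
23^1 ≡ 23 (mod 53)
23^2 ≡ 52 (mod 53)
23^4 ≡ 1 (mod 53) ✓
Thus |⟨23⟩| = ord(23) = 4.
Index = |(Z/53Z)^×| / |⟨23⟩| = 52 / 4 = 13.

13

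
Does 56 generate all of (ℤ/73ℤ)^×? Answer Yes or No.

φ(73) = 73 − 1 = 72 = 2^3 · 3^2.
An element g generates (Z/73Z)^× iff g^(72/q) ≢ 1 (mod 73) for each prime q ∈ {2, 3}.
56^36 ≡ 72 (mod 73)  [q = 2: ≢ 1 ✓]
56^24 ≡ 1 (mod 73)  [q = 3: ≡ 1 ✗]
56^24 ≡ 1 shows ord(56) | 24, strictly less than φ(73); not a primitive root.

No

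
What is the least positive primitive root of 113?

φ(113) = 113 − 1 = 112 = 2^4 · 7.
g is a primitive root iff g^(112/q) ≢ 1 (mod 113) for each prime q ∈ {2, 7}.
g = 2: 2^56 ≡ 1 — hits 1, so not a primitive root.
g = 3: 3^56 ≡ 112; 3^16 ≡ 49 — none is 1, so 3 is a primitive root.
Hence the least primitive root of 113 is 3.

3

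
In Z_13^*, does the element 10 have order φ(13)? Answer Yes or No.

No

φ(13) = 13 − 1 = 12 = 2^2 · 3.
It suffices to check that the order of 10 is not a proper divisor of 12: compute 10^(12/q) for q ∈ {2, 3}.
10^6 ≡ 1 (mod 13)  [q = 2: ≡ 1 ✗]
10^4 ≡ 3 (mod 13)  [q = 3: ≢ 1 ✓]
10^6 ≡ 1 shows ord(10) | 6, strictly less than φ(13); not a primitive root.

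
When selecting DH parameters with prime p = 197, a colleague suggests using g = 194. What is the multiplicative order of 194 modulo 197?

196

ord(194) | φ(197) = 197 − 1 = 196 = 2^2 · 7^2.
Divisors of 196: 1, 2, 4, 7, 14, 28, 49, 98, 196.
Check 194^d mod 197 for each divisor in increasing order:
194^1 ≡ 194 (mod 197)
194^2 ≡ 9 (mod 197)
194^4 ≡ 81 (mod 197)
194^7 ≡ 177 (mod 197)
194^14 ≡ 6 (mod 197)
194^28 ≡ 36 (mod 197)
194^49 ≡ 14 (mod 197)
194^98 ≡ 196 (mod 197)
194^196 ≡ 1 (mod 197) ✓
Hence ord(194) = 196.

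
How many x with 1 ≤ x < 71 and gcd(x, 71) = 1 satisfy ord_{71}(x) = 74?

0

φ(71) = 71 − 1 = 70 = 2 · 5 · 7.
(Z/71Z)^× is cyclic (|G| = 70); a cyclic group of order m has exactly φ(d) elements of each order d | m, and none otherwise.
Here 70 is not a multiple of 74, so there are no elements of order 74.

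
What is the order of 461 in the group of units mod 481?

36

Since 461 ∈ (Z/481Z)^×, its order divides φ(481) = φ(13·37) = (13−1)·(37−1) = 12·36 = 432 = 2^4 · 3^3.
Divisors of 432: 1, 2, 3, 4, 6, 8, 9, 12, 16, 18, 24, 27, 36, 48, 54, 72, 108, 144, 216, 432.
Test each divisor d:
461^1 ≡ 461 (mod 481)
461^2 ≡ 400 (mod 481)
461^3 ≡ 177 (mod 481)
461^4 ≡ 308 (mod 481)
461^6 ≡ 64 (mod 481)
461^8 ≡ 107 (mod 481)
461^9 ≡ 265 (mod 481)
461^12 ≡ 248 (mod 481)
461^16 ≡ 386 (mod 481)
461^18 ≡ 480 (mod 481)
461^24 ≡ 417 (mod 481)
461^27 ≡ 216 (mod 481)
461^36 ≡ 1 (mod 481) ✓
Hence ord(461) = 36.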